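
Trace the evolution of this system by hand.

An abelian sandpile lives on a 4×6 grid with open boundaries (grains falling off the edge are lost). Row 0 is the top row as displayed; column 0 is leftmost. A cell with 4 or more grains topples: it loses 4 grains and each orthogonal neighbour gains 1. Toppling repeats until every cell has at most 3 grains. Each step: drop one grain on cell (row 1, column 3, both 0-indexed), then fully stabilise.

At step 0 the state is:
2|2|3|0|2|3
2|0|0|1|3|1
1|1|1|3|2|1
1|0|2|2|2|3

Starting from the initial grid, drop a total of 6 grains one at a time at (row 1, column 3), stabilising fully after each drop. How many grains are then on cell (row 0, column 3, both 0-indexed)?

gen 0: 2|2|3|0|2|3
2|0|0|1|3|1
1|1|1|3|2|1
1|0|2|2|2|3
gen 1: 2|2|3|0|2|3
2|0|0|2|3|1
1|1|1|3|2|1
1|0|2|2|2|3
gen 2: 2|2|3|0|2|3
2|0|0|3|3|1
1|1|1|3|2|1
1|0|2|2|2|3
gen 3: 2|2|3|1|3|3
2|0|1|2|1|2
1|1|2|1|0|2
1|0|2|3|3|3
gen 4: 2|2|3|1|3|3
2|0|1|3|1|2
1|1|2|1|0|2
1|0|2|3|3|3
gen 5: 2|2|3|2|3|3
2|0|2|0|2|2
1|1|2|2|0|2
1|0|2|3|3|3
gen 6: 2|2|3|2|3|3
2|0|2|1|2|2
1|1|2|2|0|2
1|0|2|3|3|3

2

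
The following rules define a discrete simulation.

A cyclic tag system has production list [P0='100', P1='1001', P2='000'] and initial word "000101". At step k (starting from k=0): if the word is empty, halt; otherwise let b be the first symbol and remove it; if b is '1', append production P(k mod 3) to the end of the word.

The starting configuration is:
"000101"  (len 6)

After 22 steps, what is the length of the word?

0) "000101"  (len 6)
1) "00101"  (len 5)
2) "0101"  (len 4)
3) "101"  (len 3)
4) "01100"  (len 5)
5) "1100"  (len 4)
6) "100000"  (len 6)
7) "00000100"  (len 8)
8) "0000100"  (len 7)
9) "000100"  (len 6)
10) "00100"  (len 5)
11) "0100"  (len 4)
12) "100"  (len 3)
13) "00100"  (len 5)
14) "0100"  (len 4)
15) "100"  (len 3)
16) "00100"  (len 5)
17) "0100"  (len 4)
18) "100"  (len 3)
19) "00100"  (len 5)
20) "0100"  (len 4)
21) "100"  (len 3)
22) "00100"  (len 5)

5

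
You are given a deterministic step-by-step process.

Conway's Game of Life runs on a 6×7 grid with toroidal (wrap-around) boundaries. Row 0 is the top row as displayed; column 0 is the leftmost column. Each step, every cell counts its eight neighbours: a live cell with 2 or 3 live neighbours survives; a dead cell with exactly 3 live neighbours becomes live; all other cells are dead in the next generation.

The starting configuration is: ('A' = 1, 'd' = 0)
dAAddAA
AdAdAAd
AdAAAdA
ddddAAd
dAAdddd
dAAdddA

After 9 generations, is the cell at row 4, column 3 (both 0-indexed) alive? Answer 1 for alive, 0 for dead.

1

gen 0: dAAddAA
AdAdAAd
AdAAAdA
ddddAAd
dAAdddd
dAAdddA
gen 1: ddddAdd
ddddddd
AdAdddd
AdddAAA
AAAAdAd
dddAdAA
gen 2: ddddAAd
ddddddd
AAdddAd
ddddAAd
dAAAddd
AAdAdAA
gen 3: AdddAAd
ddddAAA
ddddAAA
AddAAAA
dAdAddd
AAdAdAA
gen 4: dAdAddd
AddAddd
ddddddd
AdAAddd
dAdAddd
dAdAdAd
gen 5: AAdAddd
ddAdddd
dAAAddd
dAAAddd
AAdAddd
AAdAddd
gen 6: AddAddd
Adddddd
ddddddd
ddddAdd
dddAAdd
dddAAdA
gen 7: AddAAdA
ddddddd
ddddddd
dddAAdd
ddddddd
ddAddAd
gen 8: dddAAAA
ddddddd
ddddddd
ddddddd
dddAAdd
dddAAAA
gen 9: dddAddA
ddddAAd
ddddddd
ddddddd
dddAddd
ddAdddA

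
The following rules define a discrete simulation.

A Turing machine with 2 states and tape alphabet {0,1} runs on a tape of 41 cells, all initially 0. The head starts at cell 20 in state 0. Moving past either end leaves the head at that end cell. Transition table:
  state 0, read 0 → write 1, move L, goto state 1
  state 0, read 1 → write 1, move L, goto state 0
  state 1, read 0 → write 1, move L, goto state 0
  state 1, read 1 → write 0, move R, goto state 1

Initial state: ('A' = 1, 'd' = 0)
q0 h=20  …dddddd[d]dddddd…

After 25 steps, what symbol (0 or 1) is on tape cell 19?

step 0: q0 h=20  …dddddd[d]dddddd…
step 1: q1 h=19  …dddddd[d]Addddd…
step 2: q0 h=18  …dddddd[d]AAdddd…
step 3: q1 h=17  …dddddd[d]AAAddd…
step 4: q0 h=16  …dddddd[d]AAAAdd…
step 5: q1 h=15  …dddddd[d]AAAAAd…
step 6: q0 h=14  …dddddd[d]AAAAAA…
step 7: q1 h=13  …dddddd[d]AAAAAA…
step 8: q0 h=12  …dddddd[d]AAAAAA…
step 9: q1 h=11  …dddddd[d]AAAAAA…
step 10: q0 h=10  …dddddd[d]AAAAAA…
step 11: q1 h= 9  …dddddd[d]AAAAAA…
step 12: q0 h= 8  …dddddd[d]AAAAAA…
step 13: q1 h= 7  …dddddd[d]AAAAAA…
step 14: q0 h= 6  |dddddd[d]AAAAAA…
step 15: q1 h= 5  |ddddd[d]AAAAAA…
step 16: q0 h= 4  |dddd[d]AAAAAA…
step 17: q1 h= 3  |ddd[d]AAAAAA…
step 18: q0 h= 2  |dd[d]AAAAAA…
step 19: q1 h= 1  |d[d]AAAAAA…
step 20: q0 h= 0  |[d]AAAAAA…
step 21: q1 h= 0  |[A]AAAAAA…
step 22: q1 h= 1  |d[A]AAAAAA…
step 23: q1 h= 2  |dd[A]AAAAAA…
step 24: q1 h= 3  |ddd[A]AAAAAA…
step 25: q1 h= 4  |dddd[A]AAAAAA…

1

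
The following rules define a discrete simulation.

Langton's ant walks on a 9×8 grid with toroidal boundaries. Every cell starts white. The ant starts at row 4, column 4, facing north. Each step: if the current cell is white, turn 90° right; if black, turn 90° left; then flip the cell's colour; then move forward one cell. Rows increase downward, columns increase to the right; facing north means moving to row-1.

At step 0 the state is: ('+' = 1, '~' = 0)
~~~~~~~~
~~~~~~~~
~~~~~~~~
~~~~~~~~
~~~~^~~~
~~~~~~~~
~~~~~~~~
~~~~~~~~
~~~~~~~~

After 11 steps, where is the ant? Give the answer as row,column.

5,2

0) ~~~~~~~~
~~~~~~~~
~~~~~~~~
~~~~~~~~
~~~~^~~~
~~~~~~~~
~~~~~~~~
~~~~~~~~
~~~~~~~~
1) ~~~~~~~~
~~~~~~~~
~~~~~~~~
~~~~~~~~
~~~~+>~~
~~~~~~~~
~~~~~~~~
~~~~~~~~
~~~~~~~~
2) ~~~~~~~~
~~~~~~~~
~~~~~~~~
~~~~~~~~
~~~~++~~
~~~~~v~~
~~~~~~~~
~~~~~~~~
~~~~~~~~
3) ~~~~~~~~
~~~~~~~~
~~~~~~~~
~~~~~~~~
~~~~++~~
~~~~<+~~
~~~~~~~~
~~~~~~~~
~~~~~~~~
4) ~~~~~~~~
~~~~~~~~
~~~~~~~~
~~~~~~~~
~~~~^+~~
~~~~++~~
~~~~~~~~
~~~~~~~~
~~~~~~~~
5) ~~~~~~~~
~~~~~~~~
~~~~~~~~
~~~~~~~~
~~~<~+~~
~~~~++~~
~~~~~~~~
~~~~~~~~
~~~~~~~~
6) ~~~~~~~~
~~~~~~~~
~~~~~~~~
~~~^~~~~
~~~+~+~~
~~~~++~~
~~~~~~~~
~~~~~~~~
~~~~~~~~
7) ~~~~~~~~
~~~~~~~~
~~~~~~~~
~~~+>~~~
~~~+~+~~
~~~~++~~
~~~~~~~~
~~~~~~~~
~~~~~~~~
8) ~~~~~~~~
~~~~~~~~
~~~~~~~~
~~~++~~~
~~~+v+~~
~~~~++~~
~~~~~~~~
~~~~~~~~
~~~~~~~~
9) ~~~~~~~~
~~~~~~~~
~~~~~~~~
~~~++~~~
~~~<++~~
~~~~++~~
~~~~~~~~
~~~~~~~~
~~~~~~~~
10) ~~~~~~~~
~~~~~~~~
~~~~~~~~
~~~++~~~
~~~~++~~
~~~v++~~
~~~~~~~~
~~~~~~~~
~~~~~~~~
11) ~~~~~~~~
~~~~~~~~
~~~~~~~~
~~~++~~~
~~~~++~~
~~<+++~~
~~~~~~~~
~~~~~~~~
~~~~~~~~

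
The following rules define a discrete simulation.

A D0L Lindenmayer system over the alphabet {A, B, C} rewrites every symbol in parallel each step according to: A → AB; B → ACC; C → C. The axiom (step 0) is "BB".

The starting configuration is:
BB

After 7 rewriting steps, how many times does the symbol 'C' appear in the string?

step 0: BB
step 1: ACCACC
step 2: ABCCABCC
step 3: ABACCCCABACCCC
step 4: ABACCABCCCCABACCABCCCC
step 5: ABACCABCCABACCCCCCABACCABCCABACCCCCC
step 6: ABACCABCCABACCCCABACCABCCCCCCABACCABCCABACCCCABACCABCCCCCC
step 7: ABACCABCCABACCCCABACCABCCCCABACCABCCABACCCCCCCCABACCABCCABACCCCABACCABCCCCABACCABCCABACCCCCCCC

52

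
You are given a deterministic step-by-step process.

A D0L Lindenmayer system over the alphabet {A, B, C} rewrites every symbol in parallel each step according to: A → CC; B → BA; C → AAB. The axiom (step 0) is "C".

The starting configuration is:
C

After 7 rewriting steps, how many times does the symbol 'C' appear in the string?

k=0  C
k=1  AAB
k=2  CCCCBA
k=3  AABAABAABAABBACC
k=4  CCCCBACCCCBACCCCBACCCCBABACCAABAAB
k=5  AABAABAABAABBACCAABAABAABAABBACCAABAABAABAABBACCAABAABAABAABBACCBACCAABAABCCCCBACCCCBA
k=6  CCCCBACCCCBACCCCBACCCCBABACCAABAABCCCCBACCCCBACCCCBACCCCBA…BAABBACCAABAABCCCCBACCCCBAAABAABAABAABBACCAABAABAABAABBACC  (len 190)
k=7  AABAABAABAABBACCAABAABAABAABBACCAABAABAABAABBACCAABAABAABA…BACCCCBACCCCBABACCAABAABCCCCBACCCCBACCCCBACCCCBABACCAABAAB  (len 466)

122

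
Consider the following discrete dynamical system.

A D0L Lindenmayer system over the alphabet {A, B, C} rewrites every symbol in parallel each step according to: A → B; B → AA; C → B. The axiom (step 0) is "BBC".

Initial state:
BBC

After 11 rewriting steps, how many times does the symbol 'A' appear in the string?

step 0: BBC
step 1: AAAAB
step 2: BBBBAA
step 3: AAAAAAAABB
step 4: BBBBBBBBAAAA
step 5: AAAAAAAAAAAAAAAABBBB
step 6: BBBBBBBBBBBBBBBBAAAAAAAA
step 7: AAAAAAAAAAAAAAAAAAAAAAAAAAAAAAAABBBBBBBB
step 8: BBBBBBBBBBBBBBBBBBBBBBBBBBBBBBBBAAAAAAAAAAAAAAAA
step 9: AAAAAAAAAAAAAAAAAAAAAAAAAAAAAAAAAAAAAAAAAAAAAAAAAAAAAAAAAAAAAAAABBBBBBBBBBBBBBBB
step 10: BBBBBBBBBBBBBBBBBBBBBBBBBBBBBBBBBBBBBBBBBBBBBBBBBBBBBBBBBBBBBBBBAAAAAAAAAAAAAAAAAAAAAAAAAAAAAAAA
step 11: AAAAAAAAAAAAAAAAAAAAAAAAAAAAAAAAAAAAAAAAAAAAAAAAAAAAAAAAAA…AAAAAAAAAAAAAAAAAAAAAAAAAABBBBBBBBBBBBBBBBBBBBBBBBBBBBBBBB  (len 160)

128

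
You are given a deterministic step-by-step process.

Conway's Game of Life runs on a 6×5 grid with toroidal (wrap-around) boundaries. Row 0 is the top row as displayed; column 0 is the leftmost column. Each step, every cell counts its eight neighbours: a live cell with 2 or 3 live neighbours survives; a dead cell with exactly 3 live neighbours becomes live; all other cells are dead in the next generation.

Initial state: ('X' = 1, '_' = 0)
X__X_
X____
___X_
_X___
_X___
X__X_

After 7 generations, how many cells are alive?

t=0: X__X_
X____
___X_
_X___
_X___
X__X_
t=1: XX___
_____
_____
__X__
XXX__
XXX__
t=2: X_X__
_____
_____
__X__
X__X_
____X
t=3: _____
_____
_____
_____
___XX
XX_XX
t=4: X___X
_____
_____
_____
__XX_
X_XX_
t=5: XX_XX
_____
_____
_____
_XXXX
X_X__
t=6: XXXXX
X___X
_____
__XX_
XXXXX
_____
t=7: _XXX_
__X__
___XX
X____
XX__X
_____

10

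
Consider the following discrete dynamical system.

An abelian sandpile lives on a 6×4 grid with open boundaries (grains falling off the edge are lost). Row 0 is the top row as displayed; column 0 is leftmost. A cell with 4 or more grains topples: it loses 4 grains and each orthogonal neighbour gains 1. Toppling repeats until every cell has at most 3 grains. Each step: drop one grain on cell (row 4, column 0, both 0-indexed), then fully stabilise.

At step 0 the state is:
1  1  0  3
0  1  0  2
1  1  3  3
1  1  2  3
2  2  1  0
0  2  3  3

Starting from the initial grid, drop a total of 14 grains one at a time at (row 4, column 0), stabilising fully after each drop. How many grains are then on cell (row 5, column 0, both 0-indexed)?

step 0: 1  1  0  3
0  1  0  2
1  1  3  3
1  1  2  3
2  2  1  0
0  2  3  3
step 1: 1  1  0  3
0  1  0  2
1  1  3  3
1  1  2  3
3  2  1  0
0  2  3  3
step 2: 1  1  0  3
0  1  0  2
1  1  3  3
2  1  2  3
0  3  1  0
1  2  3  3
step 3: 1  1  0  3
0  1  0  2
1  1  3  3
2  1  2  3
1  3  1  0
1  2  3  3
step 4: 1  1  0  3
0  1  0  2
1  1  3  3
2  1  2  3
2  3  1  0
1  2  3  3
step 5: 1  1  0  3
0  1  0  2
1  1  3  3
2  1  2  3
3  3  1  0
1  2  3  3
step 6: 1  1  0  3
0  1  0  2
1  1  3  3
3  2  2  3
1  0  2  0
2  3  3  3
step 7: 1  1  0  3
0  1  0  2
1  1  3  3
3  2  2  3
2  0  2  0
2  3  3  3
step 8: 1  1  0  3
0  1  0  2
1  1  3  3
3  2  2  3
3  0  2  0
2  3  3  3
step 9: 1  1  0  3
0  1  0  2
2  1  3  3
0  3  2  3
1  1  2  0
3  3  3  3
step 10: 1  1  0  3
0  1  0  2
2  1  3  3
0  3  2  3
2  1  2  0
3  3  3  3
step 11: 1  1  0  3
0  1  0  2
2  1  3  3
0  3  2  3
3  1  2  0
3  3  3  3
step 12: 1  1  0  3
0  1  0  2
2  1  3  3
1  3  2  3
1  3  3  1
1  1  1  0
step 13: 1  1  0  3
0  1  0  2
2  1  3  3
1  3  2  3
2  3  3  1
1  1  1  0
step 14: 1  1  0  3
0  1  0  2
2  1  3  3
1  3  2  3
3  3  3  1
1  1  1  0

1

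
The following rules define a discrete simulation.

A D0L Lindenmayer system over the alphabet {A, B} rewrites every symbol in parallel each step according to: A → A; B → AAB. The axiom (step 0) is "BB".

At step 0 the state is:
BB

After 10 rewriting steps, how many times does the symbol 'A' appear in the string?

40

step 0: BB
step 1: AABAAB
step 2: AAAABAAAAB
step 3: AAAAAABAAAAAAB
step 4: AAAAAAAABAAAAAAAAB
step 5: AAAAAAAAAABAAAAAAAAAAB
step 6: AAAAAAAAAAAABAAAAAAAAAAAAB
step 7: AAAAAAAAAAAAAABAAAAAAAAAAAAAAB
step 8: AAAAAAAAAAAAAAAABAAAAAAAAAAAAAAAAB
step 9: AAAAAAAAAAAAAAAAAABAAAAAAAAAAAAAAAAAAB
step 10: AAAAAAAAAAAAAAAAAAAABAAAAAAAAAAAAAAAAAAAAB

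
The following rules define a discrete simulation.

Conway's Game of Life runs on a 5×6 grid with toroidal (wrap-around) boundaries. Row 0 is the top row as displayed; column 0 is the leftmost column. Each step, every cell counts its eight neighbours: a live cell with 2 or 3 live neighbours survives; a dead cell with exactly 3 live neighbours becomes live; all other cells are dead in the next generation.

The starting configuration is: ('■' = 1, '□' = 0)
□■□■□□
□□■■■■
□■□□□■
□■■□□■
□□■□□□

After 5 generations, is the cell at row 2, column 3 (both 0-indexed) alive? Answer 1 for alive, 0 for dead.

0

0) □■□■□□
□□■■■■
□■□□□■
□■■□□■
□□■□□□
1) □■□□□□
□■□■□■
□■□□□■
□■■□□□
■□□■□□
2) □■□□■□
□■□□■□
□■□□■□
□■■□□□
■□□□□□
3) ■■□□□■
■■■■■■
■■□■□□
■■■□□□
■□■□□□
4) □□□□□□
□□□■□□
□□□□□□
□□□■□■
□□■□□□
5) □□□□□□
□□□□□□
□□□□■□
□□□□□□
□□□□□□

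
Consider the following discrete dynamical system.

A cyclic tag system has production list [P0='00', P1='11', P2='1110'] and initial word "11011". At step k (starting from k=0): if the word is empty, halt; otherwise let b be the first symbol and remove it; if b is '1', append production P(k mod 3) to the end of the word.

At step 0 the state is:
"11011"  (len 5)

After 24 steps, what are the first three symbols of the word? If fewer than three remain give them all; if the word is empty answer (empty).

011

t=0: "11011"  (len 5)
t=1: "101100"  (len 6)
t=2: "0110011"  (len 7)
t=3: "110011"  (len 6)
t=4: "1001100"  (len 7)
t=5: "00110011"  (len 8)
t=6: "0110011"  (len 7)
t=7: "110011"  (len 6)
t=8: "1001111"  (len 7)
t=9: "0011111110"  (len 10)
t=10: "011111110"  (len 9)
t=11: "11111110"  (len 8)
t=12: "11111101110"  (len 11)
t=13: "111110111000"  (len 12)
t=14: "1111011100011"  (len 13)
t=15: "1110111000111110"  (len 16)
t=16: "11011100011111000"  (len 17)
t=17: "101110001111100011"  (len 18)
t=18: "011100011111000111110"  (len 21)
t=19: "11100011111000111110"  (len 20)
t=20: "110001111100011111011"  (len 21)
t=21: "100011111000111110111110"  (len 24)
t=22: "0001111100011111011111000"  (len 25)
t=23: "001111100011111011111000"  (len 24)
t=24: "01111100011111011111000"  (len 23)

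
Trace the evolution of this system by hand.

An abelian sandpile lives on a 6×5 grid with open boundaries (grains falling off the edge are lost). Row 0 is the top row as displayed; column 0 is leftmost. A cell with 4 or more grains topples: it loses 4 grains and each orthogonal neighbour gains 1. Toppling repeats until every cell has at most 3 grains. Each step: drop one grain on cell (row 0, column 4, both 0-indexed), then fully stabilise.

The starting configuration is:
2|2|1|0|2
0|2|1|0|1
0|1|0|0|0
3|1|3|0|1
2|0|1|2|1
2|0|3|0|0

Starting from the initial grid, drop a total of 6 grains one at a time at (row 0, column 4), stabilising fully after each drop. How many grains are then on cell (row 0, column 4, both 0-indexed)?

0) 2|2|1|0|2
0|2|1|0|1
0|1|0|0|0
3|1|3|0|1
2|0|1|2|1
2|0|3|0|0
1) 2|2|1|0|3
0|2|1|0|1
0|1|0|0|0
3|1|3|0|1
2|0|1|2|1
2|0|3|0|0
2) 2|2|1|1|0
0|2|1|0|2
0|1|0|0|0
3|1|3|0|1
2|0|1|2|1
2|0|3|0|0
3) 2|2|1|1|1
0|2|1|0|2
0|1|0|0|0
3|1|3|0|1
2|0|1|2|1
2|0|3|0|0
4) 2|2|1|1|2
0|2|1|0|2
0|1|0|0|0
3|1|3|0|1
2|0|1|2|1
2|0|3|0|0
5) 2|2|1|1|3
0|2|1|0|2
0|1|0|0|0
3|1|3|0|1
2|0|1|2|1
2|0|3|0|0
6) 2|2|1|2|0
0|2|1|0|3
0|1|0|0|0
3|1|3|0|1
2|0|1|2|1
2|0|3|0|0

0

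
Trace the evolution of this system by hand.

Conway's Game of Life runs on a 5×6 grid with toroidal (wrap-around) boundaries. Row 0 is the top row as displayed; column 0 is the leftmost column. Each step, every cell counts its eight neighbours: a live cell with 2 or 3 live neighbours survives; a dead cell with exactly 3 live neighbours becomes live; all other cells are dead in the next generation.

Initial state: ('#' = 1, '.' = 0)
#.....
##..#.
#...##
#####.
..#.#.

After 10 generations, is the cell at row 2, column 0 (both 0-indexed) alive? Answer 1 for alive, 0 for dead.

0) #.....
##..#.
#...##
#####.
..#.#.
1) #..#..
.#..#.
......
#.#...
#.#.#.
2) #.###.
......
.#....
...#.#
#.#...
3) ..##.#
.###..
......
###...
#.#...
4) #...#.
.#.##.
#..#..
#.#...
#....#
5) ##.##.
#####.
#..###
#.....
#.....
6) ....#.
......
......
##..#.
#.....
7) ......
......
......
##...#
##....
8) ......
......
#.....
.#...#
.#...#
9) ......
......
#.....
.#...#
......
10) ......
......
#.....
#.....
......

1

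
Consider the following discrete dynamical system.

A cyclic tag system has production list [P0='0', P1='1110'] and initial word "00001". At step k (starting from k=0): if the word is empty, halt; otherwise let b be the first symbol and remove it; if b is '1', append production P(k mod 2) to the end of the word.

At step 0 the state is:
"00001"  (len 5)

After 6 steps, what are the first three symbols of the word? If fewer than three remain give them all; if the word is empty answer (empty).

0) "00001"  (len 5)
1) "0001"  (len 4)
2) "001"  (len 3)
3) "01"  (len 2)
4) "1"  (len 1)
5) "0"  (len 1)
6) (halted — word empty)

(empty)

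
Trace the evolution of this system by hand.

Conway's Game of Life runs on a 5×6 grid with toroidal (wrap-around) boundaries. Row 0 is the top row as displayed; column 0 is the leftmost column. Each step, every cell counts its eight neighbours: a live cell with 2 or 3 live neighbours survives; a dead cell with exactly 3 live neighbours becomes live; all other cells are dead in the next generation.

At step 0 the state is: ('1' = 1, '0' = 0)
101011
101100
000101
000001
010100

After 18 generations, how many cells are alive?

t=0: 101011
101100
000101
000001
010100
t=1: 100011
101000
101101
101000
011100
t=2: 100011
001000
101101
100011
001110
t=3: 011011
001000
101100
100000
010000
t=4: 111100
100011
001100
101000
011001
t=5: 000100
100011
101110
100000
000001
t=6: 100000
111000
100110
110110
000000
t=7: 100000
101100
000010
111110
110001
t=8: 001000
010101
100010
001110
000110
t=9: 001000
111111
110000
001000
000010
t=10: 101000
000111
000010
010000
000100
t=11: 001001
000111
000111
000000
011000
t=12: 111001
101000
000101
001110
011000
t=13: 000101
001110
010001
010010
000011
t=14: 001001
101101
110001
000010
100101
t=15: 001000
001100
011100
010010
100101
t=16: 011010
000000
010010
010011
111111
t=17: 000010
011100
100011
000000
000000
t=18: 001100
111100
111111
000001
000000

13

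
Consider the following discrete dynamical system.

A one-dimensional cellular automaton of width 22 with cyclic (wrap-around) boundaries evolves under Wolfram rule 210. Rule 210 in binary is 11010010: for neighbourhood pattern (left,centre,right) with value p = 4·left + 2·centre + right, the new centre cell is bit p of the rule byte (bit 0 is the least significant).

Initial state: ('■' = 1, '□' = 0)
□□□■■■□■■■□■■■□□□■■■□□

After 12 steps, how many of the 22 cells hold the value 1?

12

t=0: □□□■■■□■■■□■■■□□□■■■□□
t=1: □□■□■■□□■■□□■■■□■□■■■□
t=2: □■□□□■■■□■■■□■■□□□□■■■
t=3: □□■□■□■■□□■■□□■■□□■□■■
t=4: ■■□□□□□■■■□■■■□■■■□□□■
t=5: ■■■□□□■□■■□□■■□□■■■□■□
t=6: □■■■□■□□□■■■□■■■□■■□□□
t=7: ■□■■□□■□■□■■□□■■□□■■□□
t=8: □□□■■■□□□□□■■■□■■■□■■■
t=9: ■□■□■■■□□□■□■■□□■■□□■■
t=10: ■□□□□■■■□■□□□■■■□■■■□■
t=11: ■■□□■□■■□□■□■□■■□□■■□□
t=12: □■■■□□□■■■□□□□□■■■□■■■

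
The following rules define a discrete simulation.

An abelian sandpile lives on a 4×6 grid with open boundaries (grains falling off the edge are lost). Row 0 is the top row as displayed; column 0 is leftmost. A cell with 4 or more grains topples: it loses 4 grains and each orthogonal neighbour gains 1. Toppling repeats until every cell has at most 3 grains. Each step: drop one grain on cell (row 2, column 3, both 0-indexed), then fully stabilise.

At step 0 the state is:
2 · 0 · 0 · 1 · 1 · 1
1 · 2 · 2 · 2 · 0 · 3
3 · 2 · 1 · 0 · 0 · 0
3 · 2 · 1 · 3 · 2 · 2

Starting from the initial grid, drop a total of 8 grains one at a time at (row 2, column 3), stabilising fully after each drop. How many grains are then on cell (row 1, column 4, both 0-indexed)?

1

[0] 2 · 0 · 0 · 1 · 1 · 1
1 · 2 · 2 · 2 · 0 · 3
3 · 2 · 1 · 0 · 0 · 0
3 · 2 · 1 · 3 · 2 · 2
[1] 2 · 0 · 0 · 1 · 1 · 1
1 · 2 · 2 · 2 · 0 · 3
3 · 2 · 1 · 1 · 0 · 0
3 · 2 · 1 · 3 · 2 · 2
[2] 2 · 0 · 0 · 1 · 1 · 1
1 · 2 · 2 · 2 · 0 · 3
3 · 2 · 1 · 2 · 0 · 0
3 · 2 · 1 · 3 · 2 · 2
[3] 2 · 0 · 0 · 1 · 1 · 1
1 · 2 · 2 · 2 · 0 · 3
3 · 2 · 1 · 3 · 0 · 0
3 · 2 · 1 · 3 · 2 · 2
[4] 2 · 0 · 0 · 1 · 1 · 1
1 · 2 · 2 · 3 · 0 · 3
3 · 2 · 2 · 1 · 1 · 0
3 · 2 · 2 · 0 · 3 · 2
[5] 2 · 0 · 0 · 1 · 1 · 1
1 · 2 · 2 · 3 · 0 · 3
3 · 2 · 2 · 2 · 1 · 0
3 · 2 · 2 · 0 · 3 · 2
[6] 2 · 0 · 0 · 1 · 1 · 1
1 · 2 · 2 · 3 · 0 · 3
3 · 2 · 2 · 3 · 1 · 0
3 · 2 · 2 · 0 · 3 · 2
[7] 2 · 0 · 0 · 2 · 1 · 1
1 · 2 · 3 · 0 · 1 · 3
3 · 2 · 3 · 1 · 2 · 0
3 · 2 · 2 · 1 · 3 · 2
[8] 2 · 0 · 0 · 2 · 1 · 1
1 · 2 · 3 · 0 · 1 · 3
3 · 2 · 3 · 2 · 2 · 0
3 · 2 · 2 · 1 · 3 · 2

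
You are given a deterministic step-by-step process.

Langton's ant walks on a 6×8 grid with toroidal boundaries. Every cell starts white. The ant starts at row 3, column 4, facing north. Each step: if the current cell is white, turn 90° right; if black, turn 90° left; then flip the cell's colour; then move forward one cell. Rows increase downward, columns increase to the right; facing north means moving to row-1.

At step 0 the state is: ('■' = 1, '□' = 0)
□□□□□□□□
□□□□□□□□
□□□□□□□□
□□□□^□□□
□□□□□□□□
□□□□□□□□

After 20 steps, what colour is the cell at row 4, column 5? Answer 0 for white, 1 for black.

1

t=0: □□□□□□□□
□□□□□□□□
□□□□□□□□
□□□□^□□□
□□□□□□□□
□□□□□□□□
t=1: □□□□□□□□
□□□□□□□□
□□□□□□□□
□□□□■>□□
□□□□□□□□
□□□□□□□□
t=2: □□□□□□□□
□□□□□□□□
□□□□□□□□
□□□□■■□□
□□□□□v□□
□□□□□□□□
t=3: □□□□□□□□
□□□□□□□□
□□□□□□□□
□□□□■■□□
□□□□<■□□
□□□□□□□□
t=4: □□□□□□□□
□□□□□□□□
□□□□□□□□
□□□□^■□□
□□□□■■□□
□□□□□□□□
t=5: □□□□□□□□
□□□□□□□□
□□□□□□□□
□□□<□■□□
□□□□■■□□
□□□□□□□□
t=6: □□□□□□□□
□□□□□□□□
□□□^□□□□
□□□■□■□□
□□□□■■□□
□□□□□□□□
t=7: □□□□□□□□
□□□□□□□□
□□□■>□□□
□□□■□■□□
□□□□■■□□
□□□□□□□□
t=8: □□□□□□□□
□□□□□□□□
□□□■■□□□
□□□■v■□□
□□□□■■□□
□□□□□□□□
t=9: □□□□□□□□
□□□□□□□□
□□□■■□□□
□□□<■■□□
□□□□■■□□
□□□□□□□□
t=10: □□□□□□□□
□□□□□□□□
□□□■■□□□
□□□□■■□□
□□□v■■□□
□□□□□□□□
t=11: □□□□□□□□
□□□□□□□□
□□□■■□□□
□□□□■■□□
□□<■■■□□
□□□□□□□□
t=12: □□□□□□□□
□□□□□□□□
□□□■■□□□
□□^□■■□□
□□■■■■□□
□□□□□□□□
t=13: □□□□□□□□
□□□□□□□□
□□□■■□□□
□□■>■■□□
□□■■■■□□
□□□□□□□□
t=14: □□□□□□□□
□□□□□□□□
□□□■■□□□
□□■■■■□□
□□■v■■□□
□□□□□□□□
t=15: □□□□□□□□
□□□□□□□□
□□□■■□□□
□□■■■■□□
□□■□>■□□
□□□□□□□□
t=16: □□□□□□□□
□□□□□□□□
□□□■■□□□
□□■■^■□□
□□■□□■□□
□□□□□□□□
t=17: □□□□□□□□
□□□□□□□□
□□□■■□□□
□□■<□■□□
□□■□□■□□
□□□□□□□□
t=18: □□□□□□□□
□□□□□□□□
□□□■■□□□
□□■□□■□□
□□■v□■□□
□□□□□□□□
t=19: □□□□□□□□
□□□□□□□□
□□□■■□□□
□□■□□■□□
□□<■□■□□
□□□□□□□□
t=20: □□□□□□□□
□□□□□□□□
□□□■■□□□
□□■□□■□□
□□□■□■□□
□□v□□□□□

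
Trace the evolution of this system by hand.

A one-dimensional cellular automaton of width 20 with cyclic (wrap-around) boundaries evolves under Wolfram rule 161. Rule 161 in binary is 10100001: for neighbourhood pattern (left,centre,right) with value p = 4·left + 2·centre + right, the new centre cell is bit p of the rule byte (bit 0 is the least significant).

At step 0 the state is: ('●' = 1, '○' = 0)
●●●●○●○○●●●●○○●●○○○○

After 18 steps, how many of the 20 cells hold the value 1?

12

k=0  ●●●●○●○○●●●●○○●●○○○○
k=1  ○●●○●○○○○●●○○○○○○●●○
k=2  ○○○●○○●●○○○○●●●●○○○○
k=3  ●●○○○○○○○●●○○●●○○●●●
k=4  ●○○●●●●●○○○○○○○○○○●●
k=5  ○○○○●●●○○●●●●●●●●○○●
k=6  ○●●○○●○○○○●●●●●●○○○○
k=7  ○○○○○○○●●○○●●●●○○●●●
k=8  ○●●●●●○○○○○○●●○○○○●○
k=9  ○○●●●○○●●●●○○○○●●○○○
k=10  ●○○●○○○○●●○○●●○○○○●●
k=11  ○○○○○●●○○○○○○○○●●○○●
k=12  ○●●●○○○○●●●●●●○○○○○○
k=13  ○○●○○●●○○●●●●○○●●●●●
k=14  ○○○○○○○○○○●●○○○○●●●○
k=15  ●●●●●●●●●○○○○●●○○●○○
k=16  ○●●●●●●●○○●●○○○○○○○○
k=17  ○○●●●●●○○○○○○●●●●●●●
k=18  ○○○●●●○○●●●●○○●●●●●○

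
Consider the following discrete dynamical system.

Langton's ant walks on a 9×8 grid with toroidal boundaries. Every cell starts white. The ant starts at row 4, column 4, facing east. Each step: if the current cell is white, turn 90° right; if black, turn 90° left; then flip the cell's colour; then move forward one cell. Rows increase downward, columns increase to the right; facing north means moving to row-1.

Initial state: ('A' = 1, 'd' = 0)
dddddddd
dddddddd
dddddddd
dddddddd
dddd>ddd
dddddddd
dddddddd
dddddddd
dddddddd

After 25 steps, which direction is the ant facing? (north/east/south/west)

south

0) dddddddd
dddddddd
dddddddd
dddddddd
dddd>ddd
dddddddd
dddddddd
dddddddd
dddddddd
1) dddddddd
dddddddd
dddddddd
dddddddd
ddddAddd
ddddvddd
dddddddd
dddddddd
dddddddd
2) dddddddd
dddddddd
dddddddd
dddddddd
ddddAddd
ddd<Addd
dddddddd
dddddddd
dddddddd
3) dddddddd
dddddddd
dddddddd
dddddddd
ddd^Addd
dddAAddd
dddddddd
dddddddd
dddddddd
4) dddddddd
dddddddd
dddddddd
dddddddd
dddA>ddd
dddAAddd
dddddddd
dddddddd
dddddddd
5) dddddddd
dddddddd
dddddddd
dddd^ddd
dddAdddd
dddAAddd
dddddddd
dddddddd
dddddddd
6) dddddddd
dddddddd
dddddddd
ddddA>dd
dddAdddd
dddAAddd
dddddddd
dddddddd
dddddddd
7) dddddddd
dddddddd
dddddddd
ddddAAdd
dddAdvdd
dddAAddd
dddddddd
dddddddd
dddddddd
8) dddddddd
dddddddd
dddddddd
ddddAAdd
dddA<Add
dddAAddd
dddddddd
dddddddd
dddddddd
9) dddddddd
dddddddd
dddddddd
dddd^Add
dddAAAdd
dddAAddd
dddddddd
dddddddd
dddddddd
10) dddddddd
dddddddd
dddddddd
ddd<dAdd
dddAAAdd
dddAAddd
dddddddd
dddddddd
dddddddd
11) dddddddd
dddddddd
ddd^dddd
dddAdAdd
dddAAAdd
dddAAddd
dddddddd
dddddddd
dddddddd
12) dddddddd
dddddddd
dddA>ddd
dddAdAdd
dddAAAdd
dddAAddd
dddddddd
dddddddd
dddddddd
13) dddddddd
dddddddd
dddAAddd
dddAvAdd
dddAAAdd
dddAAddd
dddddddd
dddddddd
dddddddd
14) dddddddd
dddddddd
dddAAddd
ddd<AAdd
dddAAAdd
dddAAddd
dddddddd
dddddddd
dddddddd
15) dddddddd
dddddddd
dddAAddd
ddddAAdd
dddvAAdd
dddAAddd
dddddddd
dddddddd
dddddddd
16) dddddddd
dddddddd
dddAAddd
ddddAAdd
dddd>Add
dddAAddd
dddddddd
dddddddd
dddddddd
17) dddddddd
dddddddd
dddAAddd
dddd^Add
dddddAdd
dddAAddd
dddddddd
dddddddd
dddddddd
18) dddddddd
dddddddd
dddAAddd
ddd<dAdd
dddddAdd
dddAAddd
dddddddd
dddddddd
dddddddd
19) dddddddd
dddddddd
ddd^Addd
dddAdAdd
dddddAdd
dddAAddd
dddddddd
dddddddd
dddddddd
20) dddddddd
dddddddd
dd<dAddd
dddAdAdd
dddddAdd
dddAAddd
dddddddd
dddddddd
dddddddd
21) dddddddd
dd^ddddd
ddAdAddd
dddAdAdd
dddddAdd
dddAAddd
dddddddd
dddddddd
dddddddd
22) dddddddd
ddA>dddd
ddAdAddd
dddAdAdd
dddddAdd
dddAAddd
dddddddd
dddddddd
dddddddd
23) dddddddd
ddAAdddd
ddAvAddd
dddAdAdd
dddddAdd
dddAAddd
dddddddd
dddddddd
dddddddd
24) dddddddd
ddAAdddd
dd<AAddd
dddAdAdd
dddddAdd
dddAAddd
dddddddd
dddddddd
dddddddd
25) dddddddd
ddAAdddd
dddAAddd
ddvAdAdd
dddddAdd
dddAAddd
dddddddd
dddddddd
dddddddd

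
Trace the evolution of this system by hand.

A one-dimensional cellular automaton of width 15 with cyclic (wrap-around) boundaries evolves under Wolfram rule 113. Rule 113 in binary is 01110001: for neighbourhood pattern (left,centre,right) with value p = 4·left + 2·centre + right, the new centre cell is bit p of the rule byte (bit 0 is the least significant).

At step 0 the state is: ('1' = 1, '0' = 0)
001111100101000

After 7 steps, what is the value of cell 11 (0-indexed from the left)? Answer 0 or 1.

k=0  001111100101000
k=1  100000110010111
k=2  111110011001000
k=3  000011001100110
k=4  111001100110011
k=5  001100110011000
k=6  100110011001111
k=7  110011001100000

0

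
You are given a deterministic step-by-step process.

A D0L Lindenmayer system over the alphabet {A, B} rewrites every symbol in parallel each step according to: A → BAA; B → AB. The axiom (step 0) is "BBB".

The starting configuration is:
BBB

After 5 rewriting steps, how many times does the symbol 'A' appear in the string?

165

gen 0: BBB
gen 1: ABABAB
gen 2: BAAABBAAABBAAAB
gen 3: ABBAABAABAAABABBAABAABAAABABBAABAABAAAB
gen 4: BAAABABBAABAAABBAABAAABBAABAABAAABBAAABABBAABAAABBAABAAABBAABAABAAABBAAABABBAABAAABBAABAAABBAABAABAAAB
gen 5: ABBAABAABAAABBAAABABBAABAAABBAABAABAAABABBAABAAABBAABAABAA…BAABAAABABBAABAAABBAABAABAAABABBAABAAABBAABAAABBAABAABAAAB  (len 267)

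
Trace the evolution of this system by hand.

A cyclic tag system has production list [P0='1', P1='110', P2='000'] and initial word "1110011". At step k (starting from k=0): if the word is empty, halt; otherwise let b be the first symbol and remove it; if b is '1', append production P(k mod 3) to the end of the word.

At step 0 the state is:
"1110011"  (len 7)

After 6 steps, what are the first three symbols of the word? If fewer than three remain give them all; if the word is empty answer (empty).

[0] "1110011"  (len 7)
[1] "1100111"  (len 7)
[2] "100111110"  (len 9)
[3] "00111110000"  (len 11)
[4] "0111110000"  (len 10)
[5] "111110000"  (len 9)
[6] "11110000000"  (len 11)

111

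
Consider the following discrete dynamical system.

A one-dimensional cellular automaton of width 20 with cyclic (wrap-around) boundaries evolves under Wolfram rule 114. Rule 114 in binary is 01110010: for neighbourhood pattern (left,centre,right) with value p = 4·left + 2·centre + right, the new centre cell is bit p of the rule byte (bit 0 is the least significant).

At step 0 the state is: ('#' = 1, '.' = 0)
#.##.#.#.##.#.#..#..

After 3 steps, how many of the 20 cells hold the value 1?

0) #.##.#.#.##.#.#..#..
1) .#.##.#.#.##.#.##.##
2) #.#.##.#.#.##.#.##.#
3) ##.#.##.#.#.##.#.##.

12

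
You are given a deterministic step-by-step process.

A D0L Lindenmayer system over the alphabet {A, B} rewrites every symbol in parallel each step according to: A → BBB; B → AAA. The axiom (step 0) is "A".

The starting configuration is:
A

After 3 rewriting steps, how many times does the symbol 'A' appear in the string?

0

k=0  A
k=1  BBB
k=2  AAAAAAAAA
k=3  BBBBBBBBBBBBBBBBBBBBBBBBBBB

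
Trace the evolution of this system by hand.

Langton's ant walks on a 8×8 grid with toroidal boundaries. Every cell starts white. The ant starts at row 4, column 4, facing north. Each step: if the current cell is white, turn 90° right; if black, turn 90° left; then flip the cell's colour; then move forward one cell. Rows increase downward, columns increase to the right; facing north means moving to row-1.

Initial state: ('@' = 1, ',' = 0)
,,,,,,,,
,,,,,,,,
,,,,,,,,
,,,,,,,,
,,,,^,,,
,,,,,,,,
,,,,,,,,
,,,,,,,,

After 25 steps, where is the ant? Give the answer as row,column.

step 0: ,,,,,,,,
,,,,,,,,
,,,,,,,,
,,,,,,,,
,,,,^,,,
,,,,,,,,
,,,,,,,,
,,,,,,,,
step 1: ,,,,,,,,
,,,,,,,,
,,,,,,,,
,,,,,,,,
,,,,@>,,
,,,,,,,,
,,,,,,,,
,,,,,,,,
step 2: ,,,,,,,,
,,,,,,,,
,,,,,,,,
,,,,,,,,
,,,,@@,,
,,,,,v,,
,,,,,,,,
,,,,,,,,
step 3: ,,,,,,,,
,,,,,,,,
,,,,,,,,
,,,,,,,,
,,,,@@,,
,,,,<@,,
,,,,,,,,
,,,,,,,,
step 4: ,,,,,,,,
,,,,,,,,
,,,,,,,,
,,,,,,,,
,,,,^@,,
,,,,@@,,
,,,,,,,,
,,,,,,,,
step 5: ,,,,,,,,
,,,,,,,,
,,,,,,,,
,,,,,,,,
,,,<,@,,
,,,,@@,,
,,,,,,,,
,,,,,,,,
step 6: ,,,,,,,,
,,,,,,,,
,,,,,,,,
,,,^,,,,
,,,@,@,,
,,,,@@,,
,,,,,,,,
,,,,,,,,
step 7: ,,,,,,,,
,,,,,,,,
,,,,,,,,
,,,@>,,,
,,,@,@,,
,,,,@@,,
,,,,,,,,
,,,,,,,,
step 8: ,,,,,,,,
,,,,,,,,
,,,,,,,,
,,,@@,,,
,,,@v@,,
,,,,@@,,
,,,,,,,,
,,,,,,,,
step 9: ,,,,,,,,
,,,,,,,,
,,,,,,,,
,,,@@,,,
,,,<@@,,
,,,,@@,,
,,,,,,,,
,,,,,,,,
step 10: ,,,,,,,,
,,,,,,,,
,,,,,,,,
,,,@@,,,
,,,,@@,,
,,,v@@,,
,,,,,,,,
,,,,,,,,
step 11: ,,,,,,,,
,,,,,,,,
,,,,,,,,
,,,@@,,,
,,,,@@,,
,,<@@@,,
,,,,,,,,
,,,,,,,,
step 12: ,,,,,,,,
,,,,,,,,
,,,,,,,,
,,,@@,,,
,,^,@@,,
,,@@@@,,
,,,,,,,,
,,,,,,,,
step 13: ,,,,,,,,
,,,,,,,,
,,,,,,,,
,,,@@,,,
,,@>@@,,
,,@@@@,,
,,,,,,,,
,,,,,,,,
step 14: ,,,,,,,,
,,,,,,,,
,,,,,,,,
,,,@@,,,
,,@@@@,,
,,@v@@,,
,,,,,,,,
,,,,,,,,
step 15: ,,,,,,,,
,,,,,,,,
,,,,,,,,
,,,@@,,,
,,@@@@,,
,,@,>@,,
,,,,,,,,
,,,,,,,,
step 16: ,,,,,,,,
,,,,,,,,
,,,,,,,,
,,,@@,,,
,,@@^@,,
,,@,,@,,
,,,,,,,,
,,,,,,,,
step 17: ,,,,,,,,
,,,,,,,,
,,,,,,,,
,,,@@,,,
,,@<,@,,
,,@,,@,,
,,,,,,,,
,,,,,,,,
step 18: ,,,,,,,,
,,,,,,,,
,,,,,,,,
,,,@@,,,
,,@,,@,,
,,@v,@,,
,,,,,,,,
,,,,,,,,
step 19: ,,,,,,,,
,,,,,,,,
,,,,,,,,
,,,@@,,,
,,@,,@,,
,,<@,@,,
,,,,,,,,
,,,,,,,,
step 20: ,,,,,,,,
,,,,,,,,
,,,,,,,,
,,,@@,,,
,,@,,@,,
,,,@,@,,
,,v,,,,,
,,,,,,,,
step 21: ,,,,,,,,
,,,,,,,,
,,,,,,,,
,,,@@,,,
,,@,,@,,
,,,@,@,,
,<@,,,,,
,,,,,,,,
step 22: ,,,,,,,,
,,,,,,,,
,,,,,,,,
,,,@@,,,
,,@,,@,,
,^,@,@,,
,@@,,,,,
,,,,,,,,
step 23: ,,,,,,,,
,,,,,,,,
,,,,,,,,
,,,@@,,,
,,@,,@,,
,@>@,@,,
,@@,,,,,
,,,,,,,,
step 24: ,,,,,,,,
,,,,,,,,
,,,,,,,,
,,,@@,,,
,,@,,@,,
,@@@,@,,
,@v,,,,,
,,,,,,,,
step 25: ,,,,,,,,
,,,,,,,,
,,,,,,,,
,,,@@,,,
,,@,,@,,
,@@@,@,,
,@,>,,,,
,,,,,,,,

6,3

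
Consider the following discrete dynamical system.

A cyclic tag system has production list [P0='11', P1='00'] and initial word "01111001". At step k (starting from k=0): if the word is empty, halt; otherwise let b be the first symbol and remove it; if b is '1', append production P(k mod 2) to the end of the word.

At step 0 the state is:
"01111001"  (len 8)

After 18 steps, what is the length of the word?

8

[0] "01111001"  (len 8)
[1] "1111001"  (len 7)
[2] "11100100"  (len 8)
[3] "110010011"  (len 9)
[4] "1001001100"  (len 10)
[5] "00100110011"  (len 11)
[6] "0100110011"  (len 10)
[7] "100110011"  (len 9)
[8] "0011001100"  (len 10)
[9] "011001100"  (len 9)
[10] "11001100"  (len 8)
[11] "100110011"  (len 9)
[12] "0011001100"  (len 10)
[13] "011001100"  (len 9)
[14] "11001100"  (len 8)
[15] "100110011"  (len 9)
[16] "0011001100"  (len 10)
[17] "011001100"  (len 9)
[18] "11001100"  (len 8)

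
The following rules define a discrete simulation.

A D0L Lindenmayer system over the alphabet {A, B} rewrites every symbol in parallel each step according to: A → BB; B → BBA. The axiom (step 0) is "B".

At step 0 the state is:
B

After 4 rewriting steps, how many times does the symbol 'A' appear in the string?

16

[0] B
[1] BBA
[2] BBABBABB
[3] BBABBABBBBABBABBBBABBA
[4] BBABBABBBBABBABBBBABBABBABBABBBBABBABBBBABBABBABBABBBBABBABB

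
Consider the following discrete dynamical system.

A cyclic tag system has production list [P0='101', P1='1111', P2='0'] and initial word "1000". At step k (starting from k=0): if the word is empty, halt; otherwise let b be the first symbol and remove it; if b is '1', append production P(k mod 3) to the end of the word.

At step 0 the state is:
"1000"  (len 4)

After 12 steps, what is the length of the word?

t=0: "1000"  (len 4)
t=1: "000101"  (len 6)
t=2: "00101"  (len 5)
t=3: "0101"  (len 4)
t=4: "101"  (len 3)
t=5: "011111"  (len 6)
t=6: "11111"  (len 5)
t=7: "1111101"  (len 7)
t=8: "1111011111"  (len 10)
t=9: "1110111110"  (len 10)
t=10: "110111110101"  (len 12)
t=11: "101111101011111"  (len 15)
t=12: "011111010111110"  (len 15)

15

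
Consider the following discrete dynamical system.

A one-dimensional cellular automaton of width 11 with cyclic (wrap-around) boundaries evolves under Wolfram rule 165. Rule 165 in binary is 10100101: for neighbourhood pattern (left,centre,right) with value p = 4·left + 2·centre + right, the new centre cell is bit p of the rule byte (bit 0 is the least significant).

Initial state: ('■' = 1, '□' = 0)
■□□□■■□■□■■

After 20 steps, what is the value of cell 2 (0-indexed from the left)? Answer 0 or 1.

gen 0: ■□□□■■□■□■■
gen 1: □□■□□□■■■□■
gen 2: □□■□■□□■□■■
gen 3: □□■■■□□■■□□
gen 4: ■□□■□□□□□□■
gen 5: □□□■□■■■■□□
gen 6: ■■□■■□■■□□■
gen 7: ■□■□□■□□□□□
gen 8: ■■■□□■□■■■□
gen 9: □■□□□■■□■□■
gen 10: ■■□■□□□■■■■
gen 11: ■□■■□■□□■■■
gen 12: □■□□■■□□□■■
gen 13: ■■□□□□□■□□□
gen 14: □□□■■■□■□■□
gen 15: ■■□□■□■■■■□
gen 16: □□□□■■□■■□■
gen 17: □■■□□□■□□■■
gen 18: ■□□□■□■□□□□
gen 19: ■□■□■■■□■■□
gen 20: ■■■■□■□■□□■

1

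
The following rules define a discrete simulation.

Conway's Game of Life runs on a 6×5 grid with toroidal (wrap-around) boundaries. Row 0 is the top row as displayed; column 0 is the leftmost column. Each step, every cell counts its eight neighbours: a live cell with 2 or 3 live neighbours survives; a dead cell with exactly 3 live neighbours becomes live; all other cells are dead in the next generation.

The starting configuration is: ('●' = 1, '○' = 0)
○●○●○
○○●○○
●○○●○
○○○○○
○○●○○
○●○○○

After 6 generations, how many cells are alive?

step 0: ○●○●○
○○●○○
●○○●○
○○○○○
○○●○○
○●○○○
step 1: ○●○○○
○●●●●
○○○○○
○○○○○
○○○○○
○●○○○
step 2: ○●○●○
●●●●○
○○●●○
○○○○○
○○○○○
○○○○○
step 3: ●●○●●
●○○○○
○○○●●
○○○○○
○○○○○
○○○○○
step 4: ●●○○●
○●●○○
○○○○●
○○○○○
○○○○○
●○○○●
step 5: ○○●●●
○●●●●
○○○○○
○○○○○
○○○○○
○●○○●
step 6: ○○○○○
●●○○●
○○●●○
○○○○○
○○○○○
●○●○●

8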